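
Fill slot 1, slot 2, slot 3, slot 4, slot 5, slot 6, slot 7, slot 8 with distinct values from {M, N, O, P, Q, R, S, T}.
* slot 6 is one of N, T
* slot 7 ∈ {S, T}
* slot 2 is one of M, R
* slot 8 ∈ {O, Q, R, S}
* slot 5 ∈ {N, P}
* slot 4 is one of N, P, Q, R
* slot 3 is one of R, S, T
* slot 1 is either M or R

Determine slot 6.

N

Among the 8 variables, O fits only slot 8 (and all 8 values in {M, N, O, P, Q, R, S, T} must be used), so slot 8 = O.
Among the 7 still-open variables, Q fits only slot 4 (and all 7 values in {M, N, P, Q, R, S, T} must be used), so slot 4 = Q.
The 6 still-open variables draw from only 6 values {M, N, P, R, S, T}, so each is used; only slot 5 can be P, hence slot 5 = P.
The 5 still-open variables draw from only 5 values {M, N, R, S, T}, so each is used; only slot 6 can be N, hence slot 6 = N.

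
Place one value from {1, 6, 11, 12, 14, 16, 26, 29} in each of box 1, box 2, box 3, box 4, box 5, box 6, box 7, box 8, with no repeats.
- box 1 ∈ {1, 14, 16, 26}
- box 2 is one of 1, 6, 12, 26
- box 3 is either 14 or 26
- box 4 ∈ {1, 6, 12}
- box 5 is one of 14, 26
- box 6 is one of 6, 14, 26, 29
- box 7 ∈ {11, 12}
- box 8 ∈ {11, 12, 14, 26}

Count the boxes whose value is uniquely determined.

The 8 variables draw from only 8 values {1, 6, 11, 12, 14, 16, 26, 29}, so each is used; only box 1 can be 16, hence box 1 = 16.
The 7 still-open variables together cover exactly {1, 6, 11, 12, 14, 26, 29} — 7 values for 7 variables — and 29 appears only in box 6's list, so box 6 = 29.
box 3 and box 5 between them cover only {14, 26} — a naked pair. Remove those values from box 2, box 8.
box 7 and box 8 share exactly the 2 values {11, 12}; by pigeonhole those values go to them, so strike 11, 12 from box 2, box 4.
Determined: box 1=16, box 6=29. The other boxes each still have more than one consistent value. That makes 2.

2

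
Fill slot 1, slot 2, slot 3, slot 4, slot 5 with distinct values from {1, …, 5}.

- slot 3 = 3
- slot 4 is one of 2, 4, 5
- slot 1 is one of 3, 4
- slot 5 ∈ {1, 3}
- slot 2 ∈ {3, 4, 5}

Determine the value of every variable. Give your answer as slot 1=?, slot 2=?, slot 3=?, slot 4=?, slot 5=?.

slot 3 has just one choice, so slot 3 = 3. So slot 1, slot 2, slot 5 can't be 3.
slot 5 has just one choice, so slot 5 = 1.
slot 1 must be 4 (only option left). Strike 4 from slot 2, slot 4.
That leaves slot 2 = 5. So slot 4 can't be 5.
slot 4's domain is down to {2}, so slot 4 = 2.

slot 1=4, slot 2=5, slot 3=3, slot 4=2, slot 5=1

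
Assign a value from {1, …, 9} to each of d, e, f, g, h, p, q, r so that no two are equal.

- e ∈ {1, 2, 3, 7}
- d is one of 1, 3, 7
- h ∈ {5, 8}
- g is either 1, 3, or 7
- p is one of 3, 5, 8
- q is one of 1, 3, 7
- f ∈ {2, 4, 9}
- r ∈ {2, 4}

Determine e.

Among the 8 variables, 9 fits only f (and all 8 values in {1, 2, 3, 4, 5, 7, 8, 9} must be used), so f = 9.
The 7 still-open variables draw from only 7 values {1, 2, 3, 4, 5, 7, 8}, so each is used; only r can be 4, hence r = 4.
The 6 still-open variables together cover exactly {1, 2, 3, 5, 7, 8} — 6 values for 6 variables — and 2 appears only in e's list, so e = 2.

2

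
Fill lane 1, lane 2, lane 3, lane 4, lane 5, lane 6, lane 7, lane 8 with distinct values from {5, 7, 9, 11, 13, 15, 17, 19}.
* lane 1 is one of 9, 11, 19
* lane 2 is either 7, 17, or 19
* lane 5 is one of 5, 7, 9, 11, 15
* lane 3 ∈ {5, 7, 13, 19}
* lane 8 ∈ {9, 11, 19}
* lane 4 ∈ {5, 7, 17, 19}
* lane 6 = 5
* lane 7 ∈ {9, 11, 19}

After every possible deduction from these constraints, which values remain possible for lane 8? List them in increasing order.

lane 6's domain is down to {5}, so lane 6 = 5. Remove 5 from lane 3, lane 4, lane 5.
The 7 still-open variables draw from only 7 values {7, 9, 11, 13, 15, 17, 19}, so each is used; only lane 3 can be 13, hence lane 3 = 13.
The 6 still-open variables together cover exactly {7, 9, 11, 15, 17, 19} — 6 values for 6 variables — and 15 appears only in lane 5's list, so lane 5 = 15.
lane 1, lane 7, lane 8 between them cover only {9, 11, 19} — a naked triple. Remove those values from lane 2, lane 4.
No further eliminations apply; lane 8 can still be any of 9, 11, 19.

9, 11, 19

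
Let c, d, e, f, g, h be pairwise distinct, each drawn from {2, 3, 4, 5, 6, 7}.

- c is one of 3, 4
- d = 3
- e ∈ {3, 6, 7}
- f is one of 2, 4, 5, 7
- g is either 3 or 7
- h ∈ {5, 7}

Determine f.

d must be 3 (only option left). Eliminate 3 elsewhere: c, e, g.
That leaves g = 7. So e, f, h can't be 7.
That leaves h = 5. So f can't be 5.
c has just one choice, so c = 4. So f can't be 4.
So f = 2.

2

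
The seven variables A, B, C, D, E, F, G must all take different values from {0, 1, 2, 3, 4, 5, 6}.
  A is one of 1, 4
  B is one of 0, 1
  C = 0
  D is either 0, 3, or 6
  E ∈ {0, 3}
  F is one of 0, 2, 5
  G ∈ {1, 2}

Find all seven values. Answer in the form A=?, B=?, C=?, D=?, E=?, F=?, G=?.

A=4, B=1, C=0, D=6, E=3, F=5, G=2

C's domain is down to {0}, so C = 0. Eliminate 0 elsewhere: B, D, E, F.
E has just one choice, so E = 3. So D can't be 3.
B's domain is down to {1}, so B = 1. Eliminate 1 elsewhere: A, G.
D has just one choice, so D = 6.
G has just one choice, so G = 2. Eliminate 2 elsewhere: F.
A has just one choice, so A = 4.
F's domain is down to {5}, so F = 5.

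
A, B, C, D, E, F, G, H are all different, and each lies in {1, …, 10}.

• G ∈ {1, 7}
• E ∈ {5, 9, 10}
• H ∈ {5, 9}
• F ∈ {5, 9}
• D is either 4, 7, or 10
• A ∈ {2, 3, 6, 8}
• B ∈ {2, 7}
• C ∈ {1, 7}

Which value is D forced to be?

C and G share exactly the 2 values {1, 7}; by pigeonhole those values go to them, so strike 1, 7 from B, D.
That leaves B = 2. Strike 2 from A.
F and H between them cover only {5, 9} — a naked pair. Remove those values from E.
E has just one choice, so E = 10. Remove 10 from D.
So D = 4.

4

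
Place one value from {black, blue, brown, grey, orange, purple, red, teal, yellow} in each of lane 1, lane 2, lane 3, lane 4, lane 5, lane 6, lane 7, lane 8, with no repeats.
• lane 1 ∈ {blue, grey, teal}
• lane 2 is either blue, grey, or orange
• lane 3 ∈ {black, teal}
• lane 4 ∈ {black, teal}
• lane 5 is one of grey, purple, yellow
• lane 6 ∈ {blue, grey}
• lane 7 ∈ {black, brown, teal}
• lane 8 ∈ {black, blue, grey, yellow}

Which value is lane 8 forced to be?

yellow

Among the 8 variables, brown fits only lane 7 (and all 8 values in {black, blue, brown, grey, orange, purple, teal, yellow} must be used), so lane 7 = brown.
The 7 still-open variables draw from only 7 values {black, blue, grey, orange, purple, teal, yellow}, so each is used; only lane 2 can be orange, hence lane 2 = orange.
Among the 6 still-open variables, purple fits only lane 5 (and all 6 values in {black, blue, grey, purple, teal, yellow} must be used), so lane 5 = purple.
Among the 5 still-open variables, yellow fits only lane 8 (and all 5 values in {black, blue, grey, teal, yellow} must be used), so lane 8 = yellow.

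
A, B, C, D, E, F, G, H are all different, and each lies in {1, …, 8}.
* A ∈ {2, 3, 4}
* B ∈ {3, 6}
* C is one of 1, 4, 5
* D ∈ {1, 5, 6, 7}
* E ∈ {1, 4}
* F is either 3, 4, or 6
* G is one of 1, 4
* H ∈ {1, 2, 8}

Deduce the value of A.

2

The 8 variables draw from only 8 values {1, 2, 3, 4, 5, 6, 7, 8}, so each is used; only D can be 7, hence D = 7.
Among the 7 still-open variables, 5 fits only C (and all 7 values in {1, 2, 3, 4, 5, 6, 8} must be used), so C = 5.
The 6 still-open variables draw from only 6 values {1, 2, 3, 4, 6, 8}, so each is used; only H can be 8, hence H = 8.
The 5 still-open variables draw from only 5 values {1, 2, 3, 4, 6}, so each is used; only A can be 2, hence A = 2.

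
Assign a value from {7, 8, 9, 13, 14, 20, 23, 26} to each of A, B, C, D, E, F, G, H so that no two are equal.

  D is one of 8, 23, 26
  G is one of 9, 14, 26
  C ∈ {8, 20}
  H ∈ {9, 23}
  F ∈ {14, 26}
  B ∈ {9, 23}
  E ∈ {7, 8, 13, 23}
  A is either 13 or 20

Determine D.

Among the 8 variables, 7 fits only E (and all 8 values in {7, 8, 9, 13, 14, 20, 23, 26} must be used), so E = 7.
The 7 still-open variables together cover exactly {8, 9, 13, 14, 20, 23, 26} — 7 values for 7 variables — and 13 appears only in A's list, so A = 13.
Among the 6 still-open variables, 20 fits only C (and all 6 values in {8, 9, 14, 20, 23, 26} must be used), so C = 20.
The 5 still-open variables together cover exactly {8, 9, 14, 23, 26} — 5 values for 5 variables — and 8 appears only in D's list, so D = 8.

8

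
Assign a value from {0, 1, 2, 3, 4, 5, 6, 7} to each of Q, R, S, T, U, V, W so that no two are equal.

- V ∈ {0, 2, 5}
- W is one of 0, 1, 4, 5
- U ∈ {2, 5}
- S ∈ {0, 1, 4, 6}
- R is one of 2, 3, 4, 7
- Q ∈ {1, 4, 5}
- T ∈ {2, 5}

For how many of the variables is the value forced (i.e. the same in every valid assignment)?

2

The 2 variables T and U are confined to {2, 5}, which locks those values in; drop them from Q, R, V, W.
V has just one choice, so V = 0. Eliminate 0 elsewhere: S, W.
The 2 variables Q and W are confined to {1, 4}, which locks those values in; drop them from R, S.
S has just one choice, so S = 6.
Determined: S=6, V=0. The other variables each still have more than one consistent value. That makes 2.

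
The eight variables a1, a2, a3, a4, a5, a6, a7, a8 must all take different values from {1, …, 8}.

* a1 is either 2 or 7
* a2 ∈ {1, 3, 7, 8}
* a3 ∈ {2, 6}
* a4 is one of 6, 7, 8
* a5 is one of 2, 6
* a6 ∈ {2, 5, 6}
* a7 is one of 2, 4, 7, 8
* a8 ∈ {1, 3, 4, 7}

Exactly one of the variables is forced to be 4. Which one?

a7

The 8 variables together cover exactly {1, 2, 3, 4, 5, 6, 7, 8} — 8 values for 8 variables — and 5 appears only in a6's list, so a6 = 5.
The 2 variables a3 and a5 are confined to {2, 6}, which locks those values in; drop them from a1, a4, a7.
a1 has just one choice, so a1 = 7. Remove 7 from a2, a4, a7, a8.
a4 has just one choice, so a4 = 8. Strike 8 from a2, a7.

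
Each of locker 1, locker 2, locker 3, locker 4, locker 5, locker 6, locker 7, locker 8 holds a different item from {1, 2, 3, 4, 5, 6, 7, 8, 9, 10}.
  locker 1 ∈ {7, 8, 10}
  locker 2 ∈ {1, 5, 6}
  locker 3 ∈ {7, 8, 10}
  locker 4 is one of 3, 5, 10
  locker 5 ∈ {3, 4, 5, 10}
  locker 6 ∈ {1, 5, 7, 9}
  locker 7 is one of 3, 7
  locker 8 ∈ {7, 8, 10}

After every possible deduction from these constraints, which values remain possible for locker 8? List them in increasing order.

locker 1, locker 3, locker 8 share exactly the 3 values {7, 8, 10}; by pigeonhole those values go to them, so strike 7, 8, 10 from locker 4, locker 5, locker 6, locker 7.
locker 7 has just one choice, so locker 7 = 3. Eliminate 3 elsewhere: locker 4, locker 5.
That leaves locker 4 = 5. Strike 5 from locker 2, locker 5, locker 6.
locker 5 must be 4 (only option left).
No further eliminations apply; locker 8 can still be any of 7, 8, 10.

7, 8, 10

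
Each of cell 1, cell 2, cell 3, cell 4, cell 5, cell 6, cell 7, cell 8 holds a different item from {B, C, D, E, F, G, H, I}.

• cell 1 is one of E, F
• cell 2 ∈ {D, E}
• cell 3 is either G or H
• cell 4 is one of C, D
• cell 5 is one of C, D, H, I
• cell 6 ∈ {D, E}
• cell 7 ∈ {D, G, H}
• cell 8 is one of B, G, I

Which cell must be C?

The 8 variables together cover exactly {B, C, D, E, F, G, H, I} — 8 values for 8 variables — and B appears only in cell 8's list, so cell 8 = B.
The 7 still-open variables draw from only 7 values {C, D, E, F, G, H, I}, so each is used; only cell 1 can be F, hence cell 1 = F.
Among the 6 still-open variables, I fits only cell 5 (and all 6 values in {C, D, E, G, H, I} must be used), so cell 5 = I.
The 5 still-open variables together cover exactly {C, D, E, G, H} — 5 values for 5 variables — and C appears only in cell 4's list, so cell 4 = C.

cell 4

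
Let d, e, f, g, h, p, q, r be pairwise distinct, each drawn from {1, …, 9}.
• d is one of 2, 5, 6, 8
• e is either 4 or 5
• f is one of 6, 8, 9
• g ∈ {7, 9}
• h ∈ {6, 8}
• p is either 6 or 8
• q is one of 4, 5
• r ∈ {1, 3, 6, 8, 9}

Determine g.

7

The 2 variables e and q are confined to {4, 5}, which locks those values in; drop them from d.
h and p between them cover only {6, 8} — a naked pair. Remove those values from d, f, r.
That leaves d = 2.
f's domain is down to {9}, so f = 9. Remove 9 from g, r.
So g = 7.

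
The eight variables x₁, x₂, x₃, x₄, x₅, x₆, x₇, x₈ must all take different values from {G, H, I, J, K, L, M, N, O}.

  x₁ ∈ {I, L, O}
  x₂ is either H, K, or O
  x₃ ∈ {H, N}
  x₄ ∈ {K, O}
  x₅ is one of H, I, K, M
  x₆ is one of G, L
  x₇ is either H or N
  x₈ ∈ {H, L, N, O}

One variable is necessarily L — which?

x₈

The 8 variables draw from only 8 values {G, H, I, K, L, M, N, O}, so each is used; only x₆ can be G, hence x₆ = G.
The 7 still-open variables together cover exactly {H, I, K, L, M, N, O} — 7 values for 7 variables — and M appears only in x₅'s list, so x₅ = M.
Among the 6 still-open variables, I fits only x₁ (and all 6 values in {H, I, K, L, N, O} must be used), so x₁ = I.
The 5 still-open variables draw from only 5 values {H, K, L, N, O}, so each is used; only x₈ can be L, hence x₈ = L.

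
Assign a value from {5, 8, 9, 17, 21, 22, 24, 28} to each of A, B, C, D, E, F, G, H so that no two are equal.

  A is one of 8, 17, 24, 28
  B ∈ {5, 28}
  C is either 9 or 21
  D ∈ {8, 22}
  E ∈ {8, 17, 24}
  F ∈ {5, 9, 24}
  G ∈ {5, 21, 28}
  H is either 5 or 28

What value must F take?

The 8 variables draw from only 8 values {5, 8, 9, 17, 21, 22, 24, 28}, so each is used; only D can be 22, hence D = 22.
B and H share exactly the 2 values {5, 28}; by pigeonhole those values go to them, so strike 5, 28 from A, F, G.
G must be 21 (only option left). Remove 21 from C.
That leaves C = 9. Eliminate 9 elsewhere: F.
So F = 24.

24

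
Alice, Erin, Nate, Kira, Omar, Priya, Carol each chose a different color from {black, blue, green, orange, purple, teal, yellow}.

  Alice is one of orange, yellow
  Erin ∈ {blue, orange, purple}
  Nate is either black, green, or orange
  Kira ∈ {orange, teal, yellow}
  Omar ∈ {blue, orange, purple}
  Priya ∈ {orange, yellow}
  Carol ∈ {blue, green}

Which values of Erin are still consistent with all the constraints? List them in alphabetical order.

blue, purple

Among the 7 variables, black fits only Nate (and all 7 values in {black, blue, green, orange, purple, teal, yellow} must be used), so Nate = black.
Among the 6 still-open variables, green fits only Carol (and all 6 values in {blue, green, orange, purple, teal, yellow} must be used), so Carol = green.
The 5 still-open variables draw from only 5 values {blue, orange, purple, teal, yellow}, so each is used; only Kira can be teal, hence Kira = teal.
Alice and Priya between them cover only {orange, yellow} — a naked pair. Remove those values from Erin, Omar.
No further eliminations apply; Erin can still be any of blue, purple.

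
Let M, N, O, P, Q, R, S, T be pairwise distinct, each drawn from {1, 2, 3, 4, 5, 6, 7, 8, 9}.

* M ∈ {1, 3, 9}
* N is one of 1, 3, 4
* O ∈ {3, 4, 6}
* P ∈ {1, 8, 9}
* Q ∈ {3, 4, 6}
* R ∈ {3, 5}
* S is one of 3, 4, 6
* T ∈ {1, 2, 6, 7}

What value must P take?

8

O, Q, S share exactly the 3 values {3, 4, 6}; by pigeonhole those values go to them, so strike 3, 4, 6 from M, N, R, T.
That leaves N = 1. Remove 1 from M, P, T.
That leaves R = 5.
M must be 9 (only option left). Strike 9 from P.
So P = 8.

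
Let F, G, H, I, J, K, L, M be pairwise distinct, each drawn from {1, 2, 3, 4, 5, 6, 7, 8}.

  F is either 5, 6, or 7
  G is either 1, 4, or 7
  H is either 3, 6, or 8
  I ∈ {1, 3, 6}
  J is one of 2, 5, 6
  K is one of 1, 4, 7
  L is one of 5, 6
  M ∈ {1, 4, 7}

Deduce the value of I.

Among the 8 variables, 2 fits only J (and all 8 values in {1, 2, 3, 4, 5, 6, 7, 8} must be used), so J = 2.
Among the 7 still-open variables, 8 fits only H (and all 7 values in {1, 3, 4, 5, 6, 7, 8} must be used), so H = 8.
Among the 6 still-open variables, 3 fits only I (and all 6 values in {1, 3, 4, 5, 6, 7} must be used), so I = 3.

3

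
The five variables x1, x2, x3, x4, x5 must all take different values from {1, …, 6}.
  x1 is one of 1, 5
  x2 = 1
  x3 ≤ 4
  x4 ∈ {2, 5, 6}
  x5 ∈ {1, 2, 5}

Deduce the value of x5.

x2 has just one choice, so x2 = 1. Strike 1 from x1, x3, x5.
x1 must be 5 (only option left). So x4, x5 can't be 5.
So x5 = 2.

2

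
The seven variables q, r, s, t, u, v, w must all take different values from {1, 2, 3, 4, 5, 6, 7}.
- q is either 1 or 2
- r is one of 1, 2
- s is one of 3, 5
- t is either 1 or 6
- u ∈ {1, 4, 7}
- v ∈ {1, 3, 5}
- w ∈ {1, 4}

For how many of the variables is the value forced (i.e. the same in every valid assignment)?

Among the 7 variables, 6 fits only t (and all 7 values in {1, 2, 3, 4, 5, 6, 7} must be used), so t = 6.
Among the 6 still-open variables, 7 fits only u (and all 6 values in {1, 2, 3, 4, 5, 7} must be used), so u = 7.
The 5 still-open variables together cover exactly {1, 2, 3, 4, 5} — 5 values for 5 variables — and 4 appears only in w's list, so w = 4.
The 2 variables q and r are confined to {1, 2}, which locks those values in; drop them from v.
Determined: t=6, u=7, w=4. The other variables each still have more than one consistent value. That makes 3.

3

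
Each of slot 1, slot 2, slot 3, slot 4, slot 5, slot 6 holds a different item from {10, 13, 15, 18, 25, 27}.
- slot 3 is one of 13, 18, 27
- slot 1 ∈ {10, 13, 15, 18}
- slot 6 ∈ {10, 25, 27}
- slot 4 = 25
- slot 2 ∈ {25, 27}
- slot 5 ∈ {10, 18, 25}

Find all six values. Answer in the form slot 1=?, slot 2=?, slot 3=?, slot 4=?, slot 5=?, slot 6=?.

slot 1=15, slot 2=27, slot 3=13, slot 4=25, slot 5=18, slot 6=10

slot 4 has just one choice, so slot 4 = 25. Remove 25 from slot 2, slot 5, slot 6.
slot 2 has just one choice, so slot 2 = 27. Remove 27 from slot 3, slot 6.
slot 6 must be 10 (only option left). Strike 10 from slot 1, slot 5.
slot 5's domain is down to {18}, so slot 5 = 18. Strike 18 from slot 1, slot 3.
slot 3 has just one choice, so slot 3 = 13. Remove 13 from slot 1.
slot 1 must be 15 (only option left).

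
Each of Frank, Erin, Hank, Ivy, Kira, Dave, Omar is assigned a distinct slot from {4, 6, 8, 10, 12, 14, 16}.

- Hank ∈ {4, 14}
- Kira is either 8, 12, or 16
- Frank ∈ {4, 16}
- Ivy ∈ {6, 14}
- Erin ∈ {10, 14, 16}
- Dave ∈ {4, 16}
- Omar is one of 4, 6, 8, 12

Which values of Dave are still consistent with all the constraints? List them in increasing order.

4, 16

The 7 variables draw from only 7 values {4, 6, 8, 10, 12, 14, 16}, so each is used; only Erin can be 10, hence Erin = 10.
Frank and Dave share exactly the 2 values {4, 16}; by pigeonhole those values go to them, so strike 4, 16 from Hank, Kira, Omar.
That leaves Hank = 14. Eliminate 14 elsewhere: Ivy.
Ivy's domain is down to {6}, so Ivy = 6. Remove 6 from Omar.
No further eliminations apply; Dave can still be any of 4, 16.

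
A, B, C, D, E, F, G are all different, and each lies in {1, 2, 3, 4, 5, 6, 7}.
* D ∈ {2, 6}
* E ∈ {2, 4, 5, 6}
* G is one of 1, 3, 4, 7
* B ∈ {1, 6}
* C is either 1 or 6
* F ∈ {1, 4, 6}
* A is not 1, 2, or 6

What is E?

5

B and C between them cover only {1, 6} — a naked pair. Remove those values from D, E, F, G.
That leaves D = 2. So E can't be 2.
F must be 4 (only option left). Strike 4 from A, E, G.
So E = 5.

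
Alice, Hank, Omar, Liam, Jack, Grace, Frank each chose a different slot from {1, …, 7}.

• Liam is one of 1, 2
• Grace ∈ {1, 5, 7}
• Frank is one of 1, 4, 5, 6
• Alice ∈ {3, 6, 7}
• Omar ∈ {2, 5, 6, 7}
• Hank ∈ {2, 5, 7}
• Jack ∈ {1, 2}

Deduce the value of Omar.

6

The 7 variables together cover exactly {1, 2, 3, 4, 5, 6, 7} — 7 values for 7 variables — and 3 appears only in Alice's list, so Alice = 3.
Among the 6 still-open variables, 4 fits only Frank (and all 6 values in {1, 2, 4, 5, 6, 7} must be used), so Frank = 4.
The 5 still-open variables together cover exactly {1, 2, 5, 6, 7} — 5 values for 5 variables — and 6 appears only in Omar's list, so Omar = 6.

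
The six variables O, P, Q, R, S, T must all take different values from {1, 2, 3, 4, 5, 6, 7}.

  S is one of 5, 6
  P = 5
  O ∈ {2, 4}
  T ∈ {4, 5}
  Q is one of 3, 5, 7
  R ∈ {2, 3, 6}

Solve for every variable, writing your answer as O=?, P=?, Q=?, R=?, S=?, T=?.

P must be 5 (only option left). Strike 5 from Q, S, T.
S has just one choice, so S = 6. Remove 6 from R.
T must be 4 (only option left). Remove 4 from O.
O must be 2 (only option left). Remove 2 from R.
That leaves R = 3. So Q can't be 3.
Q has just one choice, so Q = 7.

O=2, P=5, Q=7, R=3, S=6, T=4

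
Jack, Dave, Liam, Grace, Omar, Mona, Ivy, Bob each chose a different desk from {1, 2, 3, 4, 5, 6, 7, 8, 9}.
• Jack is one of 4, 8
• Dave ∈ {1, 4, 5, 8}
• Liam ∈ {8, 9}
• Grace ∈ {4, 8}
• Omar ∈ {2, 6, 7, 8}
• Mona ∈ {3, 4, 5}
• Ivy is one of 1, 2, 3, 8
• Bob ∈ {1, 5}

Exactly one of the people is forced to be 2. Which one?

Jack and Grace between them cover only {4, 8} — a naked pair. Remove those values from Dave, Liam, Omar, Mona, Ivy.
That leaves Liam = 9.
Dave and Bob between them cover only {1, 5} — a naked pair. Remove those values from Mona, Ivy.
Mona has just one choice, so Mona = 3. Remove 3 from Ivy.
So 2 goes to Ivy.

Ivy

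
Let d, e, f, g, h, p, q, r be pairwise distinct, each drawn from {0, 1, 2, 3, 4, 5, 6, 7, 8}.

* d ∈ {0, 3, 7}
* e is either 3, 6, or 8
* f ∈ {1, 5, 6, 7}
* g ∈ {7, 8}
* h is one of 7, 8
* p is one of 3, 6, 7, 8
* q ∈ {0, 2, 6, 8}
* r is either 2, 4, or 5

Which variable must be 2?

q

g and h between them cover only {7, 8} — a naked pair. Remove those values from d, e, f, p, q.
e and p between them cover only {3, 6} — a naked pair. Remove those values from d, f, q.
d's domain is down to {0}, so d = 0. Strike 0 from q.
So 2 goes to q.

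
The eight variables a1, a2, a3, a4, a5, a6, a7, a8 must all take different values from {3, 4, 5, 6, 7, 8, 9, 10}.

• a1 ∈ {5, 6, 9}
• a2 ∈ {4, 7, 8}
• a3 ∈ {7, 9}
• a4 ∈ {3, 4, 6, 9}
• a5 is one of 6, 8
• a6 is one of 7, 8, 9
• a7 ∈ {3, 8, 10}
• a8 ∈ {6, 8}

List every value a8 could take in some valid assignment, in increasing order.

Among the 8 variables, 5 fits only a1 (and all 8 values in {3, 4, 5, 6, 7, 8, 9, 10} must be used), so a1 = 5.
Among the 7 still-open variables, 10 fits only a7 (and all 7 values in {3, 4, 6, 7, 8, 9, 10} must be used), so a7 = 10.
Among the 6 still-open variables, 3 fits only a4 (and all 6 values in {3, 4, 6, 7, 8, 9} must be used), so a4 = 3.
The 5 still-open variables draw from only 5 values {4, 6, 7, 8, 9}, so each is used; only a2 can be 4, hence a2 = 4.
The 2 variables a5 and a8 are confined to {6, 8}, which locks those values in; drop them from a6.
No further eliminations apply; a8 can still be any of 6, 8.

6, 8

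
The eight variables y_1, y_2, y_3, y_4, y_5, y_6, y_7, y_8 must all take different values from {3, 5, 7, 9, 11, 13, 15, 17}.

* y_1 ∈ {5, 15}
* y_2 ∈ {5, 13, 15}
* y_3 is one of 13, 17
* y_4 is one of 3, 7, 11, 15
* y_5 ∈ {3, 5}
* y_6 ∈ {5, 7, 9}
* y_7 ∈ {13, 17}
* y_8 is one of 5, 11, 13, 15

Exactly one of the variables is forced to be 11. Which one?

The 8 variables draw from only 8 values {3, 5, 7, 9, 11, 13, 15, 17}, so each is used; only y_6 can be 9, hence y_6 = 9.
The 7 still-open variables together cover exactly {3, 5, 7, 11, 13, 15, 17} — 7 values for 7 variables — and 7 appears only in y_4's list, so y_4 = 7.
The 6 still-open variables draw from only 6 values {3, 5, 11, 13, 15, 17}, so each is used; only y_5 can be 3, hence y_5 = 3.
Among the 5 still-open variables, 11 fits only y_8 (and all 5 values in {5, 11, 13, 15, 17} must be used), so y_8 = 11.

y_8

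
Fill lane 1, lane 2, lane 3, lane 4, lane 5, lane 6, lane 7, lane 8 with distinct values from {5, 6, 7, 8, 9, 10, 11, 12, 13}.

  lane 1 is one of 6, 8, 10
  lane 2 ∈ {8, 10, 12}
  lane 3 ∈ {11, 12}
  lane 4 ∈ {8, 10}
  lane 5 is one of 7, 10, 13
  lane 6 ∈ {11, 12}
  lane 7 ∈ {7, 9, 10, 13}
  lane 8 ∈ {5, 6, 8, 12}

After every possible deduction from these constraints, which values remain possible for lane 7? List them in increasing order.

lane 3 and lane 6 share exactly the 2 values {11, 12}; by pigeonhole those values go to them, so strike 11, 12 from lane 2, lane 8.
lane 2 and lane 4 share exactly the 2 values {8, 10}; by pigeonhole those values go to them, so strike 8, 10 from lane 1, lane 5, lane 7, lane 8.
That leaves lane 1 = 6. So lane 8 can't be 6.
lane 8 has just one choice, so lane 8 = 5.
No further eliminations apply; lane 7 can still be any of 7, 9, 13.

7, 9, 13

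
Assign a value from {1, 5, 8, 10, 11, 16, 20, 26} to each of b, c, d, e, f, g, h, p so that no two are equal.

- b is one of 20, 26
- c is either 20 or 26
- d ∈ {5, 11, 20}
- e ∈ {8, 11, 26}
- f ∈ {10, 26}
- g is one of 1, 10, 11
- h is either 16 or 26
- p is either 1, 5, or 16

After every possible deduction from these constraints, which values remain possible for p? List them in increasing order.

1, 5

The 8 variables draw from only 8 values {1, 5, 8, 10, 11, 16, 20, 26}, so each is used; only e can be 8, hence e = 8.
The 2 variables b and c are confined to {20, 26}, which locks those values in; drop them from d, f, h.
f's domain is down to {10}, so f = 10. Eliminate 10 elsewhere: g.
h has just one choice, so h = 16. So p can't be 16.
No further eliminations apply; p can still be any of 1, 5.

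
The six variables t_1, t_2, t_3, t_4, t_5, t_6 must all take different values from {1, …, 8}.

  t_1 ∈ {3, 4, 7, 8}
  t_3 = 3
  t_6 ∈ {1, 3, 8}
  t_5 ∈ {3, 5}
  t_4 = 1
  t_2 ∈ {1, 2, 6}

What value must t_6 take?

8

t_3 has just one choice, so t_3 = 3. Strike 3 from t_1, t_5, t_6.
t_4's domain is down to {1}, so t_4 = 1. Remove 1 from t_2, t_6.
So t_6 = 8.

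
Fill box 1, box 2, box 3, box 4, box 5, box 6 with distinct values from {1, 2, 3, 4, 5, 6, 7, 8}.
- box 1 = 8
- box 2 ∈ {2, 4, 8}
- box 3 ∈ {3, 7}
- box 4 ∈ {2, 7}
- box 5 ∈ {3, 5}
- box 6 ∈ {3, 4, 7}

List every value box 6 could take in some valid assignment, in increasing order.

3, 4, 7

box 1 must be 8 (only option left). Strike 8 from box 2.
Among the 5 still-open variables, 5 fits only box 5 (and all 5 values in {2, 3, 4, 5, 7} must be used), so box 5 = 5.
No further eliminations apply; box 6 can still be any of 3, 4, 7.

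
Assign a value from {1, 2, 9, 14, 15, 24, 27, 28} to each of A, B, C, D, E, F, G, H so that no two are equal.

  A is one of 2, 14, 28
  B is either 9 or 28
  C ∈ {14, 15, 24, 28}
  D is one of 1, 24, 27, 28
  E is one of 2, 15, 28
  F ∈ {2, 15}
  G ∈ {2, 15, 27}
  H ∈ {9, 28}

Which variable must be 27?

Among the 8 variables, 1 fits only D (and all 8 values in {1, 2, 9, 14, 15, 24, 27, 28} must be used), so D = 1.
Among the 7 still-open variables, 24 fits only C (and all 7 values in {2, 9, 14, 15, 24, 27, 28} must be used), so C = 24.
Among the 6 still-open variables, 14 fits only A (and all 6 values in {2, 9, 14, 15, 27, 28} must be used), so A = 14.
The 5 still-open variables together cover exactly {2, 9, 15, 27, 28} — 5 values for 5 variables — and 27 appears only in G's list, so G = 27.

G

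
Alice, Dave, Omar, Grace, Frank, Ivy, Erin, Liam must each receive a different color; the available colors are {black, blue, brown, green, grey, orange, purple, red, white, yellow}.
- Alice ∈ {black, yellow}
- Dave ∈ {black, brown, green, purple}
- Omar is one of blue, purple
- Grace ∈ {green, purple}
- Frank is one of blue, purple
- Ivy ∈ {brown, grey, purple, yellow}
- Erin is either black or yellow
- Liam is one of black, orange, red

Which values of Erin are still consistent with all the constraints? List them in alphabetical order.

black, yellow

Alice and Erin share exactly the 2 values {black, yellow}; by pigeonhole those values go to them, so strike black, yellow from Dave, Ivy, Liam.
Omar and Frank between them cover only {blue, purple} — a naked pair. Remove those values from Dave, Grace, Ivy.
Grace has just one choice, so Grace = green. Eliminate green elsewhere: Dave.
That leaves Dave = brown. Eliminate brown elsewhere: Ivy.
Ivy has just one choice, so Ivy = grey.
No further eliminations apply; Erin can still be any of black, yellow.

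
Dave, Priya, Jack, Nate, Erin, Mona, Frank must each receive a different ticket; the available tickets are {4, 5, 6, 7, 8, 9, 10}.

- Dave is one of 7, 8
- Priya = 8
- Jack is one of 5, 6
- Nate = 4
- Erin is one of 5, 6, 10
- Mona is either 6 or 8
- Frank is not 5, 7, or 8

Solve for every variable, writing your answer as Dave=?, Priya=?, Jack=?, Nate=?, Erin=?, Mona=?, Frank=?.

Dave=7, Priya=8, Jack=5, Nate=4, Erin=10, Mona=6, Frank=9

Priya must be 8 (only option left). Strike 8 from Dave, Mona.
That leaves Nate = 4. So Frank can't be 4.
Mona's domain is down to {6}, so Mona = 6. Eliminate 6 elsewhere: Jack, Erin, Frank.
Dave's domain is down to {7}, so Dave = 7.
Jack must be 5 (only option left). Strike 5 from Erin.
That leaves Erin = 10. Eliminate 10 elsewhere: Frank.
Frank must be 9 (only option left).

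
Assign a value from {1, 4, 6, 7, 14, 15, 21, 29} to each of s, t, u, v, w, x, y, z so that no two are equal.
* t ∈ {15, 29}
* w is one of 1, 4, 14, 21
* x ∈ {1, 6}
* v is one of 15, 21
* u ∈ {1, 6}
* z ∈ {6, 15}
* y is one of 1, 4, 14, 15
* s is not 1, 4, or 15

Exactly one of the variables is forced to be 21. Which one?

The 8 variables draw from only 8 values {1, 4, 6, 7, 14, 15, 21, 29}, so each is used; only s can be 7, hence s = 7.
The 7 still-open variables together cover exactly {1, 4, 6, 14, 15, 21, 29} — 7 values for 7 variables — and 29 appears only in t's list, so t = 29.
u and x between them cover only {1, 6} — a naked pair. Remove those values from w, y, z.
z's domain is down to {15}, so z = 15. Strike 15 from v, y.
So 21 goes to v.

v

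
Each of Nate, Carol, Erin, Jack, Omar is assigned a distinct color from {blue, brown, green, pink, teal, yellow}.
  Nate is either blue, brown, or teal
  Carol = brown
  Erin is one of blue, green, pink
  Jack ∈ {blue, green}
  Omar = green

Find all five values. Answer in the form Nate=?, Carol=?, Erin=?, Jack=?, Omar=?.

Nate=teal, Carol=brown, Erin=pink, Jack=blue, Omar=green

Carol has just one choice, so Carol = brown. Remove brown from Nate.
That leaves Omar = green. So Erin, Jack can't be green.
Jack has just one choice, so Jack = blue. Remove blue from Nate, Erin.
That leaves Nate = teal.
Erin's domain is down to {pink}, so Erin = pink.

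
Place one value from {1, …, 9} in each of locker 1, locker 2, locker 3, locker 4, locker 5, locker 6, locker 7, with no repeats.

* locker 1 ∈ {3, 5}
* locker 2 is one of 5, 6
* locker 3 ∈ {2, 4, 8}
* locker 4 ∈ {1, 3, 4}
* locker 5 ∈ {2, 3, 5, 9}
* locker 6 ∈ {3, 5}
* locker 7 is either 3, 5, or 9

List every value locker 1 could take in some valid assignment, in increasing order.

3, 5

locker 1 and locker 6 share exactly the 2 values {3, 5}; by pigeonhole those values go to them, so strike 3, 5 from locker 2, locker 4, locker 5, locker 7.
locker 2 must be 6 (only option left).
locker 7's domain is down to {9}, so locker 7 = 9. Remove 9 from locker 5.
locker 5 must be 2 (only option left). Strike 2 from locker 3.
No further eliminations apply; locker 1 can still be any of 3, 5.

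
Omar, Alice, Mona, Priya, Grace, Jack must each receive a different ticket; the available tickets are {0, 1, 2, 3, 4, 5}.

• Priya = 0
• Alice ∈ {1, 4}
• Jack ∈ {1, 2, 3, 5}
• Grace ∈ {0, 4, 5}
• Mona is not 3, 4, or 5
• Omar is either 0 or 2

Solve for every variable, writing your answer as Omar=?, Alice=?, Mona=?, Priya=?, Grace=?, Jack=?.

Priya has just one choice, so Priya = 0. Remove 0 from Omar, Mona, Grace.
That leaves Omar = 2. Strike 2 from Mona, Jack.
That leaves Mona = 1. Strike 1 from Alice, Jack.
Alice's domain is down to {4}, so Alice = 4. Eliminate 4 elsewhere: Grace.
That leaves Grace = 5. Eliminate 5 elsewhere: Jack.
Jack has just one choice, so Jack = 3.

Omar=2, Alice=4, Mona=1, Priya=0, Grace=5, Jack=3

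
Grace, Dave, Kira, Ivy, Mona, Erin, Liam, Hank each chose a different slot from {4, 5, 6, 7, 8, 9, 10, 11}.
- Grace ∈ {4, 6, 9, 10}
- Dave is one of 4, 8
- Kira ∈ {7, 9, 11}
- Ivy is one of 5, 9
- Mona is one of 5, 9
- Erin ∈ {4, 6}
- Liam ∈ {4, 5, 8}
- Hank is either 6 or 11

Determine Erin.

6

Among the 8 variables, 7 fits only Kira (and all 8 values in {4, 5, 6, 7, 8, 9, 10, 11} must be used), so Kira = 7.
The 7 still-open variables together cover exactly {4, 5, 6, 8, 9, 10, 11} — 7 values for 7 variables — and 10 appears only in Grace's list, so Grace = 10.
The 6 still-open variables draw from only 6 values {4, 5, 6, 8, 9, 11}, so each is used; only Hank can be 11, hence Hank = 11.
Among the 5 still-open variables, 6 fits only Erin (and all 5 values in {4, 5, 6, 8, 9} must be used), so Erin = 6.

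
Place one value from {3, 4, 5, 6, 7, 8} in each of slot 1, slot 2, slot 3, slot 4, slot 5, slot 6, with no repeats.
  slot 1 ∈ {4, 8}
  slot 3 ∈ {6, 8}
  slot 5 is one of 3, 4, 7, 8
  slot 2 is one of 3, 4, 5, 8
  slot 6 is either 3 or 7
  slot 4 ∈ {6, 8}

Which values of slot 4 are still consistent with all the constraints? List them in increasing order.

The 6 variables together cover exactly {3, 4, 5, 6, 7, 8} — 6 values for 6 variables — and 5 appears only in slot 2's list, so slot 2 = 5.
slot 3 and slot 4 share exactly the 2 values {6, 8}; by pigeonhole those values go to them, so strike 6, 8 from slot 1, slot 5.
That leaves slot 1 = 4. Remove 4 from slot 5.
No further eliminations apply; slot 4 can still be any of 6, 8.

6, 8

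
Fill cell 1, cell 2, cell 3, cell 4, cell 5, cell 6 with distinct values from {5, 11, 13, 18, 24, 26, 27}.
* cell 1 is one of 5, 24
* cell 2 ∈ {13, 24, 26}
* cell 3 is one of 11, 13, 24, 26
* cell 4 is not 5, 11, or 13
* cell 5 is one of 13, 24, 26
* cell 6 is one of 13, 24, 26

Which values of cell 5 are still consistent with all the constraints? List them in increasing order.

cell 2, cell 5, cell 6 share exactly the 3 values {13, 24, 26}; by pigeonhole those values go to them, so strike 13, 24, 26 from cell 1, cell 3, cell 4.
That leaves cell 1 = 5.
cell 3 must be 11 (only option left).
No further eliminations apply; cell 5 can still be any of 13, 24, 26.

13, 24, 26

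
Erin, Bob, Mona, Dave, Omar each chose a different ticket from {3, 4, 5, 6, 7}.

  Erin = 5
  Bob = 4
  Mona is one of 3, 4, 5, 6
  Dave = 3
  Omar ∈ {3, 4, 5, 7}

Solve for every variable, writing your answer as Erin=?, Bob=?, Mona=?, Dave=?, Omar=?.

Erin must be 5 (only option left). So Mona, Omar can't be 5.
Bob has just one choice, so Bob = 4. Eliminate 4 elsewhere: Mona, Omar.
Dave's domain is down to {3}, so Dave = 3. So Mona, Omar can't be 3.
Omar's domain is down to {7}, so Omar = 7.
Mona must be 6 (only option left).

Erin=5, Bob=4, Mona=6, Dave=3, Omar=7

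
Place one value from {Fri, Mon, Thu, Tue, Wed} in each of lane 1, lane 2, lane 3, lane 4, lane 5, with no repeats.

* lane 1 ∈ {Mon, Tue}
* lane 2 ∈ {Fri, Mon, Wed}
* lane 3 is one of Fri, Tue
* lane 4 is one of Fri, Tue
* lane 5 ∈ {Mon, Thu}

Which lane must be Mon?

The 5 variables together cover exactly {Fri, Mon, Thu, Tue, Wed} — 5 values for 5 variables — and Thu appears only in lane 5's list, so lane 5 = Thu.
The 4 still-open variables together cover exactly {Fri, Mon, Tue, Wed} — 4 values for 4 variables — and Wed appears only in lane 2's list, so lane 2 = Wed.
The 3 still-open variables draw from only 3 values {Fri, Mon, Tue}, so each is used; only lane 1 can be Mon, hence lane 1 = Mon.

lane 1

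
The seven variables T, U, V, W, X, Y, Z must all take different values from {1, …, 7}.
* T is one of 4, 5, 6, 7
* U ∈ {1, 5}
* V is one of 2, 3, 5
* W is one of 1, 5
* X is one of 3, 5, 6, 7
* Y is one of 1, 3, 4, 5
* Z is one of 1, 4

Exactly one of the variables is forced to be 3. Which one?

The 7 variables together cover exactly {1, 2, 3, 4, 5, 6, 7} — 7 values for 7 variables — and 2 appears only in V's list, so V = 2.
The 2 variables U and W are confined to {1, 5}, which locks those values in; drop them from T, X, Y, Z.
Z has just one choice, so Z = 4. So T, Y can't be 4.
So 3 goes to Y.

Y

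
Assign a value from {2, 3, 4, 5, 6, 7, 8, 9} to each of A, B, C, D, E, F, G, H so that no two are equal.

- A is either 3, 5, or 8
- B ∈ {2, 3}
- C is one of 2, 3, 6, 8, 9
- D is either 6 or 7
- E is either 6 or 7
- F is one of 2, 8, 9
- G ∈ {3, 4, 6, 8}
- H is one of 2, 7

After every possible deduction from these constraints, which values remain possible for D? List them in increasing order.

6, 7

Among the 8 variables, 4 fits only G (and all 8 values in {2, 3, 4, 5, 6, 7, 8, 9} must be used), so G = 4.
The 7 still-open variables together cover exactly {2, 3, 5, 6, 7, 8, 9} — 7 values for 7 variables — and 5 appears only in A's list, so A = 5.
The 2 variables D and E are confined to {6, 7}, which locks those values in; drop them from C, H.
H has just one choice, so H = 2. So B, C, F can't be 2.
B must be 3 (only option left). Remove 3 from C.
No further eliminations apply; D can still be any of 6, 7.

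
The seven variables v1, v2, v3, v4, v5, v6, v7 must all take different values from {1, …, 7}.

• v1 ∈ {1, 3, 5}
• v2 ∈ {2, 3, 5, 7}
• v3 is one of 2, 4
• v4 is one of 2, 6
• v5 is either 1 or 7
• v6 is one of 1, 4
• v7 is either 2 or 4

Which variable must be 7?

The 7 variables together cover exactly {1, 2, 3, 4, 5, 6, 7} — 7 values for 7 variables — and 6 appears only in v4's list, so v4 = 6.
The 2 variables v3 and v7 are confined to {2, 4}, which locks those values in; drop them from v2, v6.
That leaves v6 = 1. Strike 1 from v1, v5.
So 7 goes to v5.

v5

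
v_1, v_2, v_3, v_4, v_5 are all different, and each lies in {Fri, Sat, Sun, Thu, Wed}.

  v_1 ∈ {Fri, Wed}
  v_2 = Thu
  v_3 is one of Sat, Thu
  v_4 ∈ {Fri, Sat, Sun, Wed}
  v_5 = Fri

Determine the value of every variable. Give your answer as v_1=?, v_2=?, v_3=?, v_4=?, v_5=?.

v_2 must be Thu (only option left). Strike Thu from v_3.
That leaves v_3 = Sat. Remove Sat from v_4.
v_5's domain is down to {Fri}, so v_5 = Fri. Eliminate Fri elsewhere: v_1, v_4.
v_1 must be Wed (only option left). So v_4 can't be Wed.
v_4 must be Sun (only option left).

v_1=Wed, v_2=Thu, v_3=Sat, v_4=Sun, v_5=Fri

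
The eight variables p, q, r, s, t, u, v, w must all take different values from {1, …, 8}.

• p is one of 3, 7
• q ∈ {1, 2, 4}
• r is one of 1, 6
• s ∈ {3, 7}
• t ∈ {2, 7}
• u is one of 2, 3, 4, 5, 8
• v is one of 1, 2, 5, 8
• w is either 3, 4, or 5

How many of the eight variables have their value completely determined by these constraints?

The 8 variables together cover exactly {1, 2, 3, 4, 5, 6, 7, 8} — 8 values for 8 variables — and 6 appears only in r's list, so r = 6.
p and s share exactly the 2 values {3, 7}; by pigeonhole those values go to them, so strike 3, 7 from t, u, w.
t has just one choice, so t = 2. Strike 2 from q, u, v.
Determined: r=6, t=2. The other variables each still have more than one consistent value. That makes 2.

2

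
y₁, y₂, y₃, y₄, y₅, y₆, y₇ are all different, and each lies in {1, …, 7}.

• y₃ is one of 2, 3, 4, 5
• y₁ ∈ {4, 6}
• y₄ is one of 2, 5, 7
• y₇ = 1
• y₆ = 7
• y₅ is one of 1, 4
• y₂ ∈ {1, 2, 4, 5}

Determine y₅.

y₆ must be 7 (only option left). Strike 7 from y₄.
y₇ must be 1 (only option left). Remove 1 from y₂, y₅.
So y₅ = 4.

4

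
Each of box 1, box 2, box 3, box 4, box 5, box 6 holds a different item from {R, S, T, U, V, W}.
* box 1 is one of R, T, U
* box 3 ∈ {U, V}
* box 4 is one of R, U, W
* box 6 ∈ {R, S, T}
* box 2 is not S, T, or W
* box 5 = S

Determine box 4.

W

box 5 must be S (only option left). Eliminate S elsewhere: box 6.
The 5 still-open variables together cover exactly {R, T, U, V, W} — 5 values for 5 variables — and W appears only in box 4's list, so box 4 = W.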